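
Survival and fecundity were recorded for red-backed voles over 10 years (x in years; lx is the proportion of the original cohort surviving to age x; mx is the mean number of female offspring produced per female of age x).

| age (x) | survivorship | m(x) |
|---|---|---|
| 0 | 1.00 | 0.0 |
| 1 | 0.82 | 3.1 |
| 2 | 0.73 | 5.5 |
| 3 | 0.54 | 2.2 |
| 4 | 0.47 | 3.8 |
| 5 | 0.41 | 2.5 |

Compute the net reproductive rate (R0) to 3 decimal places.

10.556

lx·mx by age: 0, 2.542, 4.015, 1.188, 1.786, 1.025
R0 = Σ lx·mx = 10.556 → 10.556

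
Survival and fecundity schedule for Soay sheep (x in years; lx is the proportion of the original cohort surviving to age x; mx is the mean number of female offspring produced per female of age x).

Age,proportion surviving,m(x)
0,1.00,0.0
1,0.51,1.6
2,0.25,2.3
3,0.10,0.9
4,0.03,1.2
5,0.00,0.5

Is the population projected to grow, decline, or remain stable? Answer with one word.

growing

R0 = Σ lx·mx = 0 + 0.816 + 0.575 + 0.09 + 0.036 + 0 = 1.517
R0 > 1, so the population is growing.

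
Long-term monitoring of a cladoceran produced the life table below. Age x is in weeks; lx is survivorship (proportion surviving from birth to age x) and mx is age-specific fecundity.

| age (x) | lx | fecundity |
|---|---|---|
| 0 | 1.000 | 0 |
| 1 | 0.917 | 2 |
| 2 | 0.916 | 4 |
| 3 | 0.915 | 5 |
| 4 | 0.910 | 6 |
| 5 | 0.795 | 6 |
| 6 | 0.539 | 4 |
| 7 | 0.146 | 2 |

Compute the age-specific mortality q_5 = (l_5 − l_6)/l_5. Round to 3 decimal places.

0.322

q_5 = (l_5 − l_6) / l_5 = (0.795 − 0.539) / 0.795
     = 0.256 / 0.795 = 0.322013… → 0.322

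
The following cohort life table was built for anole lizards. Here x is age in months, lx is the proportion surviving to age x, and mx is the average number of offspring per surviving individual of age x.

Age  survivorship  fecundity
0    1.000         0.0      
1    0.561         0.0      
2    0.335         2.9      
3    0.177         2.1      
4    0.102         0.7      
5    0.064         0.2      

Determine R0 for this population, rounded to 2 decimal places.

1.43

lx·mx by age: 0, 0, 0.9715, 0.3717, 0.0714, 0.0128
R0 = Σ lx·mx = 1.4274 → 1.43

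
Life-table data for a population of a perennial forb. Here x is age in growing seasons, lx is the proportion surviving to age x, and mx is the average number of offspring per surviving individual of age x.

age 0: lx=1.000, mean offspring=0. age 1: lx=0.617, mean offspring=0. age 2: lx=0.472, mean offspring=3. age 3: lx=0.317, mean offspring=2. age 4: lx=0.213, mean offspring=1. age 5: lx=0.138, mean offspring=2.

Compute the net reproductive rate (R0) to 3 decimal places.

lx·mx by age: 0, 0, 1.416, 0.634, 0.213, 0.276
R0 = Σ lx·mx = 2.539 → 2.539

2.539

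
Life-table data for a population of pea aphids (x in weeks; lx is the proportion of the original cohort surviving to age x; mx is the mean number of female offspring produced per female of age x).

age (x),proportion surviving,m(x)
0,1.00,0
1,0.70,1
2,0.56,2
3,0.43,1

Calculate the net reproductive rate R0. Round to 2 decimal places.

lx·mx by age: 0, 0.7, 1.12, 0.43
R0 = Σ lx·mx = 2.25 → 2.25

2.25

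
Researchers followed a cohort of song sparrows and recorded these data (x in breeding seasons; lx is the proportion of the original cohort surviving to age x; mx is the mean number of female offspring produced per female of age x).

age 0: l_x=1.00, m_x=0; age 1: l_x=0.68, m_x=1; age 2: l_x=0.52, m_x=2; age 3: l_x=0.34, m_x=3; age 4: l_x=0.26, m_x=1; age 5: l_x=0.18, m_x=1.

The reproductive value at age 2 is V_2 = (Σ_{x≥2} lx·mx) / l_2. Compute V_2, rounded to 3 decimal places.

4.808

lx·mx for x ≥ 2: 1.04, 1.02, 0.26, 0.18 → sum = 2.5
V_2 = 2.5 / l_2 = 2.5 / 0.52 = 4.807692… → 4.808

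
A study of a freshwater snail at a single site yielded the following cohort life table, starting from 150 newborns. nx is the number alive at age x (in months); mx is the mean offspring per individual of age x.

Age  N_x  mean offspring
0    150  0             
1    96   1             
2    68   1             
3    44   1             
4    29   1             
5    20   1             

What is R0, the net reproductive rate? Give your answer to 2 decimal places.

lx = nx/n0 = nx/150: 1, 0.64, 0.45333…, 0.29333…, 0.19333…, 0.13333…
lx·mx by age: 0, 0.64, 0.453333…, 0.293333…, 0.193333…, 0.133333…
R0 = Σ lx·mx = 1.713333… → 1.71

1.71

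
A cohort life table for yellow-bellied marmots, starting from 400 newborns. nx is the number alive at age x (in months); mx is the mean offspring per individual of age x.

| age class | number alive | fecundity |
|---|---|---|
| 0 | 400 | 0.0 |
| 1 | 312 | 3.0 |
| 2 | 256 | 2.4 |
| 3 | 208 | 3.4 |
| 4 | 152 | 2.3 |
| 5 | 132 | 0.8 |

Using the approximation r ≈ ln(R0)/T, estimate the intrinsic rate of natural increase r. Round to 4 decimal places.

lx = nx/n0 = nx/400: 1, 0.78, 0.64, 0.52, 0.38, 0.33
R0 = Σ lx·mx = 0 + 2.34 + 1.536 + 1.768 + 0.874 + 0.264 = 6.782
Σ x·lx·mx = 15.532; T = 15.532/6.782 = 2.29018…
r ≈ ln(R0)/T = ln(6.782)/2.29018… = 0.835861… → 0.8359

0.8359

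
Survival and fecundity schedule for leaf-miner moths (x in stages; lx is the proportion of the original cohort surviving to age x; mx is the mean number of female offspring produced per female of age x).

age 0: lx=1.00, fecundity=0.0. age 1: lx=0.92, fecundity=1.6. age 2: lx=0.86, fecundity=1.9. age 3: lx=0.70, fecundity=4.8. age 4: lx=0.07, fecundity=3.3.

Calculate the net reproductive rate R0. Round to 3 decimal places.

6.697

lx·mx by age: 0, 1.472, 1.634, 3.36, 0.231
R0 = Σ lx·mx = 6.697 → 6.697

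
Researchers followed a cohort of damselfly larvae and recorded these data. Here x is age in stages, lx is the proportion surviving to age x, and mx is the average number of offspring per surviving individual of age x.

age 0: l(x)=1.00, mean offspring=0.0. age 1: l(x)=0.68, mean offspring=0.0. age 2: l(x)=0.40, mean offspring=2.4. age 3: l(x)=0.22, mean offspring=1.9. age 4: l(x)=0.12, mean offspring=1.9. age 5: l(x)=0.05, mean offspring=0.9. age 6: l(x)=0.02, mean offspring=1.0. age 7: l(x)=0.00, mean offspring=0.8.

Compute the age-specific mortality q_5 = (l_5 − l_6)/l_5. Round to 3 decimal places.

q_5 = (l_5 − l_6) / l_5 = (0.05 − 0.02) / 0.05
     = 0.03 / 0.05 = 0.6 → 0.600

0.600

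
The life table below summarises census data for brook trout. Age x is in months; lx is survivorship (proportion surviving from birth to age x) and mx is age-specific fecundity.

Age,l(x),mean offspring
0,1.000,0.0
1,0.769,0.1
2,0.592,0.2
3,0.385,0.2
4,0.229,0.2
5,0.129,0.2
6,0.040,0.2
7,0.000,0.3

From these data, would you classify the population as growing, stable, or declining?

declining

R0 = Σ lx·mx = 0 + 0.0769 + 0.1184 + 0.077 + 0.0458 + 0.0258 + 0.008 + 0 = 0.3519
R0 < 1, so the population is declining.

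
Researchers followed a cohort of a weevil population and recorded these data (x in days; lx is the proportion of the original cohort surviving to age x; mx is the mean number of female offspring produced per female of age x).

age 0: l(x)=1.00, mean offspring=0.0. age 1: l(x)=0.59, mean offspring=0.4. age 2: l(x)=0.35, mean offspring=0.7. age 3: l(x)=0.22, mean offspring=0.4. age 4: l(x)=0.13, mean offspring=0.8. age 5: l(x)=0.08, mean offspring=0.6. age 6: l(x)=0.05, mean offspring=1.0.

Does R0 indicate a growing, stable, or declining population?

R0 = Σ lx·mx = 0 + 0.236 + 0.245 + 0.088 + 0.104 + 0.048 + 0.05 = 0.771
R0 < 1, so the population is declining.

declining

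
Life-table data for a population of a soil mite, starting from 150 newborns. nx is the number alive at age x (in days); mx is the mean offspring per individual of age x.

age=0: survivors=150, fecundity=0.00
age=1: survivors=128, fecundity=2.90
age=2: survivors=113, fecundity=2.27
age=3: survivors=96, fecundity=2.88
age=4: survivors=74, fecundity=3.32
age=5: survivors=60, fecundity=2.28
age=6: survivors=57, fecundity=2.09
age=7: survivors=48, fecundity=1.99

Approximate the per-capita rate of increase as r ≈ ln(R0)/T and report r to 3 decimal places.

lx = nx/n0 = nx/150: 1, 0.85333…, 0.75333…, 0.64, 0.49333…, 0.4, 0.38, 0.32
R0 = Σ lx·mx = 0 + 2.47467… + 1.71007… + 1.8432 + 1.63787… + 0.912 + 0.7942 + 0.6368 = 10.0088…
Σ x·lx·mx = 31.758667…; T = 31.758667…/10.0088… = 3.17307…
r ≈ ln(R0)/T = ln(10.0088…)/3.17307… = 0.72594… → 0.726

0.726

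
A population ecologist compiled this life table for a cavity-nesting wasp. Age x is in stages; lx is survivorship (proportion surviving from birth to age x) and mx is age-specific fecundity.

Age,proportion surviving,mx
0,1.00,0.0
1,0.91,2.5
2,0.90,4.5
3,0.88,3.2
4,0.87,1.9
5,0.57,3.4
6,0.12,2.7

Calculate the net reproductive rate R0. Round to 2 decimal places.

13.06

lx·mx by age: 0, 2.275, 4.05, 2.816, 1.653, 1.938, 0.324
R0 = Σ lx·mx = 13.056 → 13.06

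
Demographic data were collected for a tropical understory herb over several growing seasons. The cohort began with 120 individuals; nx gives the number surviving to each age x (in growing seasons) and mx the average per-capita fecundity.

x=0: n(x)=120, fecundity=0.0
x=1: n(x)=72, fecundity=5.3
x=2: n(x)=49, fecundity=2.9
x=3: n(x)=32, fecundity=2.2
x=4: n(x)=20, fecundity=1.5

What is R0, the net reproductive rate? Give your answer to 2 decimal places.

5.20

lx = nx/n0 = nx/120: 1, 0.6, 0.40833…, 0.26667…, 0.16667…
lx·mx by age: 0, 3.18, 1.184167…, 0.586667…, 0.25…
R0 = Σ lx·mx = 5.200833… → 5.20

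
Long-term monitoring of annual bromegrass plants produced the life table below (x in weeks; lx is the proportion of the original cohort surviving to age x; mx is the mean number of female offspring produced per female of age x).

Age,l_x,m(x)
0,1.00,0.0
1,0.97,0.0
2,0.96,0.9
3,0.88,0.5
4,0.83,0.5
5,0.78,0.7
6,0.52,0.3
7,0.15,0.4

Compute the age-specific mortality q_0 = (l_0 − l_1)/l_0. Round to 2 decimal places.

q_0 = (l_0 − l_1) / l_0 = (1 − 0.97) / 1
     = 0.03 / 1 = 0.03 → 0.03

0.03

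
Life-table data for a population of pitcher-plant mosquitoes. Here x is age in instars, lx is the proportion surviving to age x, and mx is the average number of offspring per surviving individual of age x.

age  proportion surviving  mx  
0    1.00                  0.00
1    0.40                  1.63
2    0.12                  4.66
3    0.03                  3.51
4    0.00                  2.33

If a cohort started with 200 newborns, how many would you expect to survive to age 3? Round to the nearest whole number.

Expected survivors = N0 · l_3 = 200 × 0.03 = 6 → 6

6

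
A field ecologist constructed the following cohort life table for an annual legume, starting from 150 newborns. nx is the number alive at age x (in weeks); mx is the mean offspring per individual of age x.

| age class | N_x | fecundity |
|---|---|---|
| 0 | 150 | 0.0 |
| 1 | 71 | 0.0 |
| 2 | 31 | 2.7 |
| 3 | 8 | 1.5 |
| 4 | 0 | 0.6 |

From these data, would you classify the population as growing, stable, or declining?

declining

lx = nx/n0 = nx/150: 1, 0.47333…, 0.20667…, 0.05333…, 0
R0 = Σ lx·mx = 0 + 0 + 0.558… + 0.08… + 0 = 0.638…
R0 < 1, so the population is declining.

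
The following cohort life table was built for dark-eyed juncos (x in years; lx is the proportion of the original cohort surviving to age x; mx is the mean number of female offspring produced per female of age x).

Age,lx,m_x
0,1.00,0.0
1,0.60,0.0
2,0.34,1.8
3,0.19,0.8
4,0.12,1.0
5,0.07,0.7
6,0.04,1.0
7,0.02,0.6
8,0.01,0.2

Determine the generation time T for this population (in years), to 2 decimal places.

2.78

lx·mx: 0, 0, 0.612, 0.152, 0.12, 0.049, 0.04, 0.012, 0.002 → R0 = 0.987
x·lx·mx: 0, 0, 1.224, 0.456, 0.48, 0.245, 0.24, 0.084, 0.016 → Σ = 2.745
T = 2.745 / 0.987 = 2.781155… → 2.78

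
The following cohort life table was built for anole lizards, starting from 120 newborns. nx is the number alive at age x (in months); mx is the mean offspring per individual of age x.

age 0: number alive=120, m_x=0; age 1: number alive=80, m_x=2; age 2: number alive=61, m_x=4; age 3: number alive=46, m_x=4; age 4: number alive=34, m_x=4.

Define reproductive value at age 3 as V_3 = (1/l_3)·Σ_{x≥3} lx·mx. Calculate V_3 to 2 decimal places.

6.96

lx = nx/n0 = nx/120: 1, 0.66667…, 0.50833…, 0.38333…, 0.28333…
lx·mx for x ≥ 3: 1.533333…, 1.133333… → sum = 2.666667…
V_3 = 2.666667… / l_3 = 2.666667… / 0.383333… = 6.956522… → 6.96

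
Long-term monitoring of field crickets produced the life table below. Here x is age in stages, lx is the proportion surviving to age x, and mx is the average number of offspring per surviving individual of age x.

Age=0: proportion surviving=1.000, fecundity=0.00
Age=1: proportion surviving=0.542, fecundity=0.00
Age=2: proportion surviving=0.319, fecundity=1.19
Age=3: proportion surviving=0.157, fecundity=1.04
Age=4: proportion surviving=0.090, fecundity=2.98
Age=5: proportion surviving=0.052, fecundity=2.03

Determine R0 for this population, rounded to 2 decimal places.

0.92

lx·mx by age: 0, 0, 0.37961, 0.16328, 0.2682, 0.10556
R0 = Σ lx·mx = 0.91665 → 0.92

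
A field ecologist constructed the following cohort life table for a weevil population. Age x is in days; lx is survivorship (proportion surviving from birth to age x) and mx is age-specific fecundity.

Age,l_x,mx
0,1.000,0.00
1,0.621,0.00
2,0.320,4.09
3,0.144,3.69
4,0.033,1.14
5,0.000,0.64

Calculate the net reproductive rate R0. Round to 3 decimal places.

1.878

lx·mx by age: 0, 0, 1.3088, 0.53136, 0.03762, 0
R0 = Σ lx·mx = 1.87778 → 1.878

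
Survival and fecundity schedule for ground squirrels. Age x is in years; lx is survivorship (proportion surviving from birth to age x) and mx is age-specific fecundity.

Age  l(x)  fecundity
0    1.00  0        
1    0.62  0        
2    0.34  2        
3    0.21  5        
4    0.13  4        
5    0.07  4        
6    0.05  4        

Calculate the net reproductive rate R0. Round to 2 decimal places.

2.73

lx·mx by age: 0, 0, 0.68, 1.05, 0.52, 0.28, 0.2
R0 = Σ lx·mx = 2.73 → 2.73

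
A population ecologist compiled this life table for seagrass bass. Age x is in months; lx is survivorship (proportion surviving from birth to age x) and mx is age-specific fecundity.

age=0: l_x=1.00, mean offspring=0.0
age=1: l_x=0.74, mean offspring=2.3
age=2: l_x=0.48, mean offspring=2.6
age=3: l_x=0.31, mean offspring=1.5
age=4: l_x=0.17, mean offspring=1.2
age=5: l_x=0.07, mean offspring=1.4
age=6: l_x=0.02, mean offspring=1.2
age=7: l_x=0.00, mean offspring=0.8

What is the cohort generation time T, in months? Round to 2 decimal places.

1.88

lx·mx: 0, 1.702, 1.248, 0.465, 0.204, 0.098, 0.024, 0 → R0 = 3.741
x·lx·mx: 0, 1.702, 2.496, 1.395, 0.816, 0.49, 0.144, 0 → Σ = 7.043
T = 7.043 / 3.741 = 1.882652… → 1.88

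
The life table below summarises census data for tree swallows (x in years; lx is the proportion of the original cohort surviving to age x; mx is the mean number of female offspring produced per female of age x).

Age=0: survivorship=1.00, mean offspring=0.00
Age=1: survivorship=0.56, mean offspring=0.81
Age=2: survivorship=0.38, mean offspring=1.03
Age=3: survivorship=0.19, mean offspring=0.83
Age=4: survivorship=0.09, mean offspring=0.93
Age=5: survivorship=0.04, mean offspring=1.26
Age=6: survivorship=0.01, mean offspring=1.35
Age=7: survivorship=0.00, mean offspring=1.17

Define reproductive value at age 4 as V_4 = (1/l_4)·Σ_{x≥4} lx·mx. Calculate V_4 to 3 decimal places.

lx·mx for x ≥ 4: 0.0837, 0.0504, 0.0135, 0 → sum = 0.1476
V_4 = 0.1476 / l_4 = 0.1476 / 0.09 = 1.64 → 1.640

1.640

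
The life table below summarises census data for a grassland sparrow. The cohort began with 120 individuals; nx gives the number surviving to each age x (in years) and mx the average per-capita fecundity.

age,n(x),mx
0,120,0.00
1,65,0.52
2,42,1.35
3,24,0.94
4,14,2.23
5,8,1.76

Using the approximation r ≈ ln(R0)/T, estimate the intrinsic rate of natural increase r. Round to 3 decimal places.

lx = nx/n0 = nx/120: 1, 0.54167…, 0.35, 0.2, 0.11667…, 0.06667…
R0 = Σ lx·mx = 0 + 0.28167… + 0.4725 + 0.188 + 0.26017… + 0.11733… = 1.319667…
Σ x·lx·mx = 3.418…; T = 3.418…/1.319667… = 2.59005…
r ≈ ln(R0)/T = ln(1.319667…)/2.59005… = 0.10709… → 0.107

0.107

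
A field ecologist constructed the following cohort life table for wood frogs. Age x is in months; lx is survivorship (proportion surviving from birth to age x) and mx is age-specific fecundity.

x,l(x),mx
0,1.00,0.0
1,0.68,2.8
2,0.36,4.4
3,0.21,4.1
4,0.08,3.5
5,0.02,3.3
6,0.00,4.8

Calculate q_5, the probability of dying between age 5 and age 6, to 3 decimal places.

q_5 = (l_5 − l_6) / l_5 = (0.02 − 0) / 0.02
     = 0.02 / 0.02 = 1 → 1.000

1.000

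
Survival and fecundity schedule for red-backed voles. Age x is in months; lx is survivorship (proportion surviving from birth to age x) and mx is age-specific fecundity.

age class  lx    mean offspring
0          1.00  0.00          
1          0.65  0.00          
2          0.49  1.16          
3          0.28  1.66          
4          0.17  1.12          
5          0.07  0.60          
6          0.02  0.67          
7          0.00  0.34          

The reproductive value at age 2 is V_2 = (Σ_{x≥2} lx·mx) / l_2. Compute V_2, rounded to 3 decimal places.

2.610

lx·mx for x ≥ 2: 0.5684, 0.4648, 0.1904, 0.042, 0.0134, 0 → sum = 1.279
V_2 = 1.279 / l_2 = 1.279 / 0.49 = 2.610204… → 2.610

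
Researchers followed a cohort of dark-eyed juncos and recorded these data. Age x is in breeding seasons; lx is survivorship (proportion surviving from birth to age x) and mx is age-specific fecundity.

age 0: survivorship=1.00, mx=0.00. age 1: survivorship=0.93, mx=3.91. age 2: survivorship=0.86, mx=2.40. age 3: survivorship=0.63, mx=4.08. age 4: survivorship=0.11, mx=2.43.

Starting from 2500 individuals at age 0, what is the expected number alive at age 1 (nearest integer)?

2325

Expected survivors = N0 · l_1 = 2500 × 0.93 = 2325 → 2325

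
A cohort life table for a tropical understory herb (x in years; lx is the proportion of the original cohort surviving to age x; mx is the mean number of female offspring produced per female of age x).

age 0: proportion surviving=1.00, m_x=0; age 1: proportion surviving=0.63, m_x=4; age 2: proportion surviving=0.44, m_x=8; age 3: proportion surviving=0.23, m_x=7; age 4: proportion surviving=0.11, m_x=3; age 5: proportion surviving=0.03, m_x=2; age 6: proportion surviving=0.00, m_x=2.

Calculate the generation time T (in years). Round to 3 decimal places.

lx·mx: 0, 2.52, 3.52, 1.61, 0.33, 0.06, 0 → R0 = 8.04
x·lx·mx: 0, 2.52, 7.04, 4.83, 1.32, 0.3, 0 → Σ = 16.01
T = 16.01 / 8.04 = 1.991294… → 1.991

1.991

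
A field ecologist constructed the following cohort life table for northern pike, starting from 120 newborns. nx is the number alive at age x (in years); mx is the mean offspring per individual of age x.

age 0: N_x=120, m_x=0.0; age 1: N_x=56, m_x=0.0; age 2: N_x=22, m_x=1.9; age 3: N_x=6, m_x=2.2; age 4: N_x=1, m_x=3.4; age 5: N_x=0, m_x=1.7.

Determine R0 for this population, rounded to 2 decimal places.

0.49

lx = nx/n0 = nx/120: 1, 0.46667…, 0.18333…, 0.05, 0.00833…, 0
lx·mx by age: 0, 0, 0.348333…, 0.11, 0.028333…, 0
R0 = Σ lx·mx = 0.486667… → 0.49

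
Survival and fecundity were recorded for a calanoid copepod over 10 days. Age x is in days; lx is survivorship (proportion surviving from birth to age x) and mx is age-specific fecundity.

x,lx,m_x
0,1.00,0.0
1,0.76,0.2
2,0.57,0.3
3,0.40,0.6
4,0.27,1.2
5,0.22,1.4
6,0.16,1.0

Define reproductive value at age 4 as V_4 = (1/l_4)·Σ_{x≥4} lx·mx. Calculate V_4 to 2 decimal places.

lx·mx for x ≥ 4: 0.324, 0.308, 0.16 → sum = 0.792
V_4 = 0.792 / l_4 = 0.792 / 0.27 = 2.933333… → 2.93

2.93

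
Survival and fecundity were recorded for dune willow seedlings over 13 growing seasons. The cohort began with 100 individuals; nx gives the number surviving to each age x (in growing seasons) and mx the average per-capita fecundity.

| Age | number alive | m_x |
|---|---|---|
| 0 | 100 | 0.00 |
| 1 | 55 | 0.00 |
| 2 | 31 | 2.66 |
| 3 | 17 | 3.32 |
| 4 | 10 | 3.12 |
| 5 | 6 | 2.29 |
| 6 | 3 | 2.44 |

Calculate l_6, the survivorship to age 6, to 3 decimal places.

0.030

l_6 = n_6/n_0 = 3/100 = 0.03 → 0.030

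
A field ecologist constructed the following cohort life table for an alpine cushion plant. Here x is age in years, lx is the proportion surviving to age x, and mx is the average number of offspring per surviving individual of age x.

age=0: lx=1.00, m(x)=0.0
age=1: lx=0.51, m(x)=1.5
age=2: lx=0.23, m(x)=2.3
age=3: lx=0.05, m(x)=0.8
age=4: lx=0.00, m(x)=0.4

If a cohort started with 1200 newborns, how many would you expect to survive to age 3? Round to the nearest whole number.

60

Expected survivors = N0 · l_3 = 1200 × 0.05 = 60 → 60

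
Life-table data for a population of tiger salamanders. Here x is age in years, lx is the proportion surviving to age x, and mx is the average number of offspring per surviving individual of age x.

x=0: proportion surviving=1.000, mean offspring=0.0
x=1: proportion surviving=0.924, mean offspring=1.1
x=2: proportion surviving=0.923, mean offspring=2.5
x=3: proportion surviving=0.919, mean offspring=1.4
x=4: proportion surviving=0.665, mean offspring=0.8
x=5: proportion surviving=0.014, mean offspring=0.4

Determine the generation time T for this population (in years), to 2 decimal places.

2.26

lx·mx: 0, 1.0164, 2.3075, 1.2866, 0.532, 0.0056 → R0 = 5.1481
x·lx·mx: 0, 1.0164, 4.615, 3.8598, 2.128, 0.028 → Σ = 11.6472
T = 11.6472 / 5.1481 = 2.262427… → 2.26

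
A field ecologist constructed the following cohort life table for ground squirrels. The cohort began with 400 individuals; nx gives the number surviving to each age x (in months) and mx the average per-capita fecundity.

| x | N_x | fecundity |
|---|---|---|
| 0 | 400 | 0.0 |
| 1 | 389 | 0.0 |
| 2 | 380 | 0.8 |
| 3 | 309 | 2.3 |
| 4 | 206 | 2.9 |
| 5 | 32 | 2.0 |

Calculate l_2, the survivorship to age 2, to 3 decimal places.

l_2 = n_2/n_0 = 380/400 = 0.95 → 0.950

0.950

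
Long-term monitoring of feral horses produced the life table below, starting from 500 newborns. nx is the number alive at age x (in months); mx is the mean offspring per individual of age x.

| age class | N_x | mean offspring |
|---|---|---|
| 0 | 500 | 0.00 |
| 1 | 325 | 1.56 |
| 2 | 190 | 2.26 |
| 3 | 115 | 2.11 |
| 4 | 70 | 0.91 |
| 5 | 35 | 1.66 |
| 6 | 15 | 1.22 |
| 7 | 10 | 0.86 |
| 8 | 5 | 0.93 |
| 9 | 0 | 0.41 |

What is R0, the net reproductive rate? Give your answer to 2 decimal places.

lx = nx/n0 = nx/500: 1, 0.65, 0.38, 0.23, 0.14, 0.07, 0.03, 0.02, 0.01, 0
lx·mx by age: 0, 1.014, 0.8588, 0.4853, 0.1274, 0.1162, 0.0366, 0.0172, 0.0093, 0
R0 = Σ lx·mx = 2.6648 → 2.66

2.66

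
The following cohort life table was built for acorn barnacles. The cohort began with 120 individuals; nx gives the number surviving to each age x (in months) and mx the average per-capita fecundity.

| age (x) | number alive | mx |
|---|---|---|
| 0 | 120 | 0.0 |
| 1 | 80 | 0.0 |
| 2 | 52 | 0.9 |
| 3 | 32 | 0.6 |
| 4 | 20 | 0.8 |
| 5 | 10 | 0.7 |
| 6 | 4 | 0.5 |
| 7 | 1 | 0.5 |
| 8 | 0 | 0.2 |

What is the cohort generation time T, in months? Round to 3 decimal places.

lx = nx/n0 = nx/120: 1, 0.66667…, 0.43333…, 0.26667…, 0.16667…, 0.08333…, 0.03333…, 0.00833…, 0
lx·mx: 0, 0, 0.39…, 0.16…, 0.133333…, 0.058333…, 0.016667…, 0.004167…, 0 → R0 = 0.7625…
x·lx·mx: 0, 0, 0.78…, 0.48…, 0.533333…, 0.291667…, 0.1…, 0.029167…, 0 → Σ = 2.214167…
T = 2.214167… / 0.7625… = 2.903825… → 2.904

2.904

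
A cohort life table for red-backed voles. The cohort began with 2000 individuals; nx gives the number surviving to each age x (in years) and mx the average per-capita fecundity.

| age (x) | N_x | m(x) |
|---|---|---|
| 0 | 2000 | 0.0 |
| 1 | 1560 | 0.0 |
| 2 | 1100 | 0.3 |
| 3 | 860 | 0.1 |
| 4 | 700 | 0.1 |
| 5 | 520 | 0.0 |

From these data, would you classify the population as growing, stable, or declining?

declining

lx = nx/n0 = nx/2000: 1, 0.78, 0.55, 0.43, 0.35, 0.26
R0 = Σ lx·mx = 0 + 0 + 0.165 + 0.043 + 0.035 + 0 = 0.243
R0 < 1, so the population is declining.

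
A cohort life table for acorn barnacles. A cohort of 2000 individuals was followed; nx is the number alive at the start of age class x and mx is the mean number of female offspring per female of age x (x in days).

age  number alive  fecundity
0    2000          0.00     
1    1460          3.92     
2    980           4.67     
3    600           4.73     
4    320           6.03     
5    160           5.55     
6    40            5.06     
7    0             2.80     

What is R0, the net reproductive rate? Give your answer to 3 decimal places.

8.079

lx = nx/n0 = nx/2000: 1, 0.73, 0.49, 0.3, 0.16, 0.08, 0.02, 0
lx·mx by age: 0, 2.8616, 2.2883, 1.419, 0.9648, 0.444, 0.1012, 0
R0 = Σ lx·mx = 8.0789 → 8.079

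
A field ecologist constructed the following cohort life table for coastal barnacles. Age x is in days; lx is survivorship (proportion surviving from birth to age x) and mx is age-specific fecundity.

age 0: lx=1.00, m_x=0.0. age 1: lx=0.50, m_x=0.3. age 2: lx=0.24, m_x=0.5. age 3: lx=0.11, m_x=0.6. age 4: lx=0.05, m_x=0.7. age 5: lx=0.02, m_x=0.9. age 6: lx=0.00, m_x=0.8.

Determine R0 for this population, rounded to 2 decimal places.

lx·mx by age: 0, 0.15, 0.12, 0.066, 0.035, 0.018, 0
R0 = Σ lx·mx = 0.389 → 0.39

0.39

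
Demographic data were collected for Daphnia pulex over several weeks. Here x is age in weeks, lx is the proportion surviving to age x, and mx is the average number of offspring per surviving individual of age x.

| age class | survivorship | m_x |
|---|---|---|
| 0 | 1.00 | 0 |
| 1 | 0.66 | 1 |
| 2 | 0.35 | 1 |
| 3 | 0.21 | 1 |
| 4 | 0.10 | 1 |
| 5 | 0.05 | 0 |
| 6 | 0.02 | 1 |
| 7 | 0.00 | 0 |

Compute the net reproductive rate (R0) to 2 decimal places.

1.34

lx·mx by age: 0, 0.66, 0.35, 0.21, 0.1, 0, 0.02, 0
R0 = Σ lx·mx = 1.34 → 1.34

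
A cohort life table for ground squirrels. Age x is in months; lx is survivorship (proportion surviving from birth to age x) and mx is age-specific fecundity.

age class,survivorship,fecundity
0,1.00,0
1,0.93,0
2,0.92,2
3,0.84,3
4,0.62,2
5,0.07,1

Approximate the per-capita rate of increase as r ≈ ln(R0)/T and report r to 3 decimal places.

0.594

R0 = Σ lx·mx = 0 + 0 + 1.84 + 2.52 + 1.24 + 0.07 = 5.67
Σ x·lx·mx = 16.55; T = 16.55/5.67 = 2.91887…
r ≈ ln(R0)/T = ln(5.67)/2.91887… = 0.59447… → 0.594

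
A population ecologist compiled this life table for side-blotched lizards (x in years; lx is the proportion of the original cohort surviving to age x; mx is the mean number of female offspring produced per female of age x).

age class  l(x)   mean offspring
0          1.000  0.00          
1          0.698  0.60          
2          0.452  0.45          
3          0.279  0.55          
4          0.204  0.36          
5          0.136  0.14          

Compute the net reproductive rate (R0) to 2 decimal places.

lx·mx by age: 0, 0.4188, 0.2034, 0.15345, 0.07344, 0.01904
R0 = Σ lx·mx = 0.86813 → 0.87

0.87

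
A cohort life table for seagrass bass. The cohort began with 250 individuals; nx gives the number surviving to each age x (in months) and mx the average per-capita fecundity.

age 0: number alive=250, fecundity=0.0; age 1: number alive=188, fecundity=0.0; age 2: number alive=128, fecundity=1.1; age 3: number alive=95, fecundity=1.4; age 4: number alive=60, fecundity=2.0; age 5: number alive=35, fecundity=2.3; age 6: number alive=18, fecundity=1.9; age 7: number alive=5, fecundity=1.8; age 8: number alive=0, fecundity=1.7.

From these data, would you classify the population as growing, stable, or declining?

growing

lx = nx/n0 = nx/250: 1, 0.752, 0.512, 0.38, 0.24, 0.14, 0.072, 0.02, 0
R0 = Σ lx·mx = 0 + 0 + 0.5632 + 0.532 + 0.48 + 0.322 + 0.1368 + 0.036 + 0 = 2.07
R0 > 1, so the population is growing.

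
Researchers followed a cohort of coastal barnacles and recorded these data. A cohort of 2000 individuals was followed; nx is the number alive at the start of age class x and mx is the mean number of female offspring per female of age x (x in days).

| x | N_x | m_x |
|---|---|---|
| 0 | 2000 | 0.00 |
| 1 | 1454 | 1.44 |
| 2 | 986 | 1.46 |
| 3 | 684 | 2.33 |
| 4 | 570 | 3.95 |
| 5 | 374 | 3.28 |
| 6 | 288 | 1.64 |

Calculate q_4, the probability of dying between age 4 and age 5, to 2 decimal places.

lx = nx/n0 = nx/2000: 1, 0.727, 0.493, 0.342, 0.285, 0.187, 0.144
q_4 = (l_4 − l_5) / l_4 = (0.285 − 0.187) / 0.285
     = 0.098 / 0.285 = 0.34386… → 0.34

0.34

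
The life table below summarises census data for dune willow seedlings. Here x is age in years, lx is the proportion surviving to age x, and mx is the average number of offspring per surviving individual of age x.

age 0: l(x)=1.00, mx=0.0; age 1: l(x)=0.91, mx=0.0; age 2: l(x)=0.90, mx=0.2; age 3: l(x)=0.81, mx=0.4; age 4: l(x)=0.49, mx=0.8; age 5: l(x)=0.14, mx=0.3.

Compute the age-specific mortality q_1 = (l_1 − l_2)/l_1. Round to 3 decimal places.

q_1 = (l_1 − l_2) / l_1 = (0.91 − 0.9) / 0.91
     = 0.01 / 0.91 = 0.010989… → 0.011

0.011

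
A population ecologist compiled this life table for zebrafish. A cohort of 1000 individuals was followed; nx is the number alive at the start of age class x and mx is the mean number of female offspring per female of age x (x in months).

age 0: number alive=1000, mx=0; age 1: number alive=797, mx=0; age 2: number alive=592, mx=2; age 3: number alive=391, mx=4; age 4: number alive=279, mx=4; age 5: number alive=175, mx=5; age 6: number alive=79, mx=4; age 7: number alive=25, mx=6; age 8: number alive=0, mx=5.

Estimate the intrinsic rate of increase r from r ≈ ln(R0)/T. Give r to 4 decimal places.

0.4556

lx = nx/n0 = nx/1000: 1, 0.797, 0.592, 0.391, 0.279, 0.175, 0.079, 0.025, 0
R0 = Σ lx·mx = 0 + 0 + 1.184 + 1.564 + 1.116 + 0.875 + 0.316 + 0.15 + 0 = 5.205
Σ x·lx·mx = 18.845; T = 18.845/5.205 = 3.62056…
r ≈ ln(R0)/T = ln(5.205)/3.62056… = 0.455626… → 0.4556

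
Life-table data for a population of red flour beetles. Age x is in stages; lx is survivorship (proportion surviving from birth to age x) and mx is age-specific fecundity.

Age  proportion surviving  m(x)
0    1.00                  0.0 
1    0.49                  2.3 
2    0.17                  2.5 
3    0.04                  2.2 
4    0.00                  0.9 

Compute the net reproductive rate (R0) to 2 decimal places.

lx·mx by age: 0, 1.127, 0.425, 0.088, 0
R0 = Σ lx·mx = 1.64 → 1.64

1.64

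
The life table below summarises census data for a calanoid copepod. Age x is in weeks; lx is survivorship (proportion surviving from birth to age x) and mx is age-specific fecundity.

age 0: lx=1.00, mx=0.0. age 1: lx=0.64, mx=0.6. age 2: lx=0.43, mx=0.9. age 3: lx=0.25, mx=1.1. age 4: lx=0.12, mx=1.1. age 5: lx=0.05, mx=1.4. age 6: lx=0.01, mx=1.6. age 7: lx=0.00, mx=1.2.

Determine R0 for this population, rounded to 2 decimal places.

1.26

lx·mx by age: 0, 0.384, 0.387, 0.275, 0.132, 0.07, 0.016, 0
R0 = Σ lx·mx = 1.264 → 1.26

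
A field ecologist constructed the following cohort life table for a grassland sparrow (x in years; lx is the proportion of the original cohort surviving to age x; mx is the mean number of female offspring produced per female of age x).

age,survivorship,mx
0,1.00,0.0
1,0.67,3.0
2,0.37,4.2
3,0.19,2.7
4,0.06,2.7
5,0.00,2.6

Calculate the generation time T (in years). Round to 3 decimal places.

lx·mx: 0, 2.01, 1.554, 0.513, 0.162, 0 → R0 = 4.239
x·lx·mx: 0, 2.01, 3.108, 1.539, 0.648, 0 → Σ = 7.305
T = 7.305 / 4.239 = 1.723284… → 1.723

1.723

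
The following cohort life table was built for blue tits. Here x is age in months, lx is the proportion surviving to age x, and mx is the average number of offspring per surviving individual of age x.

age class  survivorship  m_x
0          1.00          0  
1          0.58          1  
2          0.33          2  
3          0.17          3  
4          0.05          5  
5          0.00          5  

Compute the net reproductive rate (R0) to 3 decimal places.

2.000

lx·mx by age: 0, 0.58, 0.66, 0.51, 0.25, 0
R0 = Σ lx·mx = 2 → 2.000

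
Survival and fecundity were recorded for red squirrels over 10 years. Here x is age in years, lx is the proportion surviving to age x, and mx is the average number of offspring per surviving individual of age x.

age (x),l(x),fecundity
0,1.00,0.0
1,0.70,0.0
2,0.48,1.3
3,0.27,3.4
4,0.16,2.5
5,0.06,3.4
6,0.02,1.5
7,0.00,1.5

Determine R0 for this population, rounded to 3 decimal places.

lx·mx by age: 0, 0, 0.624, 0.918, 0.4, 0.204, 0.03, 0
R0 = Σ lx·mx = 2.176 → 2.176

2.176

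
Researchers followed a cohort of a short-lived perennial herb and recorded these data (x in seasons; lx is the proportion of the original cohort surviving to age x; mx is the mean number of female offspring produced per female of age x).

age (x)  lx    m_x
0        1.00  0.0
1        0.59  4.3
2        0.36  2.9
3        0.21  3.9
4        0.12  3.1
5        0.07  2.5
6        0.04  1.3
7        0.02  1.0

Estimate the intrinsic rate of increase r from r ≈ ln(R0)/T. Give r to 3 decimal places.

R0 = Σ lx·mx = 0 + 2.537 + 1.044 + 0.819 + 0.372 + 0.175 + 0.052 + 0.02 = 5.019
Σ x·lx·mx = 9.897; T = 9.897/5.019 = 1.97191…
r ≈ ln(R0)/T = ln(5.019)/1.97191… = 0.81811… → 0.818

0.818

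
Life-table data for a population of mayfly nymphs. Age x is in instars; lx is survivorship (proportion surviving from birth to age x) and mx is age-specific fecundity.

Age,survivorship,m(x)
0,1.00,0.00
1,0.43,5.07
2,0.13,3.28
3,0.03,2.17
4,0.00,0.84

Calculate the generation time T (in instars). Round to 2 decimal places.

1.21

lx·mx: 0, 2.1801, 0.4264, 0.0651, 0 → R0 = 2.6716
x·lx·mx: 0, 2.1801, 0.8528, 0.1953, 0 → Σ = 3.2282
T = 3.2282 / 2.6716 = 1.20834… → 1.21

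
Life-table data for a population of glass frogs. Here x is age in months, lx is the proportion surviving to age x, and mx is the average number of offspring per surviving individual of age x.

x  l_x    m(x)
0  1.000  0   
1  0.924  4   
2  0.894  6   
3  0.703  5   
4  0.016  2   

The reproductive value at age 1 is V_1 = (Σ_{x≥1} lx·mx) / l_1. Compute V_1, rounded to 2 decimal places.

13.64

lx·mx for x ≥ 1: 3.696, 5.364, 3.515, 0.032 → sum = 12.607
V_1 = 12.607 / l_1 = 12.607 / 0.924 = 13.643939… → 13.64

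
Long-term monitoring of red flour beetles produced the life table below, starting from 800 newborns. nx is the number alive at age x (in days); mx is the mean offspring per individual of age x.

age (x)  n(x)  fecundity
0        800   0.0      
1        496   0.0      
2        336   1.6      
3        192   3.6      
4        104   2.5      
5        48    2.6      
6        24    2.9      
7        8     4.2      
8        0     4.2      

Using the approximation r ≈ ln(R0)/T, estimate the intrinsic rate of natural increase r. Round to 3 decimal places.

0.240

lx = nx/n0 = nx/800: 1, 0.62, 0.42, 0.24, 0.13, 0.06, 0.03, 0.01, 0
R0 = Σ lx·mx = 0 + 0 + 0.672 + 0.864 + 0.325 + 0.156 + 0.087 + 0.042 + 0 = 2.146
Σ x·lx·mx = 6.832; T = 6.832/2.146 = 3.1836…
r ≈ ln(R0)/T = ln(2.146)/3.1836… = 0.23986… → 0.240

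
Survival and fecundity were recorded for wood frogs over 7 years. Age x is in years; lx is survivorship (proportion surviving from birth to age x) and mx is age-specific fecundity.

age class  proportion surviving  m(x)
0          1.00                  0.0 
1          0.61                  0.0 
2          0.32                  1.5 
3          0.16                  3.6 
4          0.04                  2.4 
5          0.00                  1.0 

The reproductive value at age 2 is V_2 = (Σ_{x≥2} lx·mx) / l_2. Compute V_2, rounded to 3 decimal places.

lx·mx for x ≥ 2: 0.48, 0.576, 0.096, 0 → sum = 1.152
V_2 = 1.152 / l_2 = 1.152 / 0.32 = 3.6 → 3.600

3.600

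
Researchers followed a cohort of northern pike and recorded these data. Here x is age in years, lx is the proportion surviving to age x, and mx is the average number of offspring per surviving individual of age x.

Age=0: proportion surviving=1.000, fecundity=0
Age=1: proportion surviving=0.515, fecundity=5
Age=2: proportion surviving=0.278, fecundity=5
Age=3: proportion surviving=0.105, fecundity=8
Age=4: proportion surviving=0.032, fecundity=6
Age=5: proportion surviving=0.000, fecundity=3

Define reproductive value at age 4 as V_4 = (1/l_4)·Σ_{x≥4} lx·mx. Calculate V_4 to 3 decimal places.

6.000

lx·mx for x ≥ 4: 0.192, 0 → sum = 0.192
V_4 = 0.192 / l_4 = 0.192 / 0.032 = 6 → 6.000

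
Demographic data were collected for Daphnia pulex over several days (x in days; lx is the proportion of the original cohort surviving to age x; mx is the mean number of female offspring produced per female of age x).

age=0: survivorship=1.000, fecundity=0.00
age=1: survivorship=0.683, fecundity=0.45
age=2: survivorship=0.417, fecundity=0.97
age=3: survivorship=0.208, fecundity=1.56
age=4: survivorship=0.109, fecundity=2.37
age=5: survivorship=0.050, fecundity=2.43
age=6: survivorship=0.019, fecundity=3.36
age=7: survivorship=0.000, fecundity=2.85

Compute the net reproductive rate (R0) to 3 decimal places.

lx·mx by age: 0, 0.30735, 0.40449, 0.32448, 0.25833, 0.1215, 0.06384, 0
R0 = Σ lx·mx = 1.47999 → 1.480

1.480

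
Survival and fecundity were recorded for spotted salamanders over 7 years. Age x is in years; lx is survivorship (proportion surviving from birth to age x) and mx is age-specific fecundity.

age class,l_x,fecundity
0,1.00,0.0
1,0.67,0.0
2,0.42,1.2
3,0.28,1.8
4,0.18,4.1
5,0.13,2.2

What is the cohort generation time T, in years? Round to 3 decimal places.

3.397

lx·mx: 0, 0, 0.504, 0.504, 0.738, 0.286 → R0 = 2.032
x·lx·mx: 0, 0, 1.008, 1.512, 2.952, 1.43 → Σ = 6.902
T = 6.902 / 2.032 = 3.396654… → 3.397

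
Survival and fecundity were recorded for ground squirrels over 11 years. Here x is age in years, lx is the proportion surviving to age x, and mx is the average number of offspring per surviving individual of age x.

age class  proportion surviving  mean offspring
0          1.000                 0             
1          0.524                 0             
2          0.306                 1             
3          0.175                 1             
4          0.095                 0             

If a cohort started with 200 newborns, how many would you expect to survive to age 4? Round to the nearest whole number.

19

Expected survivors = N0 · l_4 = 200 × 0.095 = 19 → 19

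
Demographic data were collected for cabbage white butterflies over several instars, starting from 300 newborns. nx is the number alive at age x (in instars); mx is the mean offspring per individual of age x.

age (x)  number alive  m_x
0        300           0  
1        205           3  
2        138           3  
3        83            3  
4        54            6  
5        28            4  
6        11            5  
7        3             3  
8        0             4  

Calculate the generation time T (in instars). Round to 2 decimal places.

lx = nx/n0 = nx/300: 1, 0.68333…, 0.46, 0.27667…, 0.18, 0.09333…, 0.03667…, 0.01, 0
lx·mx: 0, 2.05…, 1.38, 0.83…, 1.08, 0.373333…, 0.183333…, 0.03, 0 → R0 = 5.926667…
x·lx·mx: 0, 2.05…, 2.76, 2.49…, 4.32, 1.866667…, 1.1…, 0.21, 0 → Σ = 14.796667…
T = 14.796667… / 5.926667… = 2.496625… → 2.50

2.50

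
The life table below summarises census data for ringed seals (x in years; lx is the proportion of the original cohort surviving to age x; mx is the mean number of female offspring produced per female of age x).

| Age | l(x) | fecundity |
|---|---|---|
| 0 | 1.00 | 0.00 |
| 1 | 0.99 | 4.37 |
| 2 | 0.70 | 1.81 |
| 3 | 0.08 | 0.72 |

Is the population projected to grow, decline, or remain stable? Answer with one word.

R0 = Σ lx·mx = 0 + 4.3263 + 1.267 + 0.0576 = 5.6509
R0 > 1, so the population is growing.

growing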